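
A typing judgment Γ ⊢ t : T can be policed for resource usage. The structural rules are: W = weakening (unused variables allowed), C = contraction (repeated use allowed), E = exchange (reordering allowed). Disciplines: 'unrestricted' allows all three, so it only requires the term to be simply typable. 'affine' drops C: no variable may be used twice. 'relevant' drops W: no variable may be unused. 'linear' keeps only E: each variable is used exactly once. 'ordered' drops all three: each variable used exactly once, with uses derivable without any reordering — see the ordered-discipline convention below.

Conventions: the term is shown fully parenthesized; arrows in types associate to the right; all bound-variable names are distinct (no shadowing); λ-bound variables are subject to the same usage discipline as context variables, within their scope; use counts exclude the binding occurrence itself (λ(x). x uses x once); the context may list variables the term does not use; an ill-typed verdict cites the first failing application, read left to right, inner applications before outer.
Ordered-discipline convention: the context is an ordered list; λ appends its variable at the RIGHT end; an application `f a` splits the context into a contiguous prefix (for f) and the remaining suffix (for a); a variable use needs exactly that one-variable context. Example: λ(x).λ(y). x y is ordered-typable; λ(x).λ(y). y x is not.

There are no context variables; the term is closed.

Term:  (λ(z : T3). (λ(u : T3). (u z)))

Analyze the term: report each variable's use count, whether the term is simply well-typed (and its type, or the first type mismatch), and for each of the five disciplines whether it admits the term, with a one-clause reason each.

variable uses: z (bound) ×1; u (bound) ×1
order of uses: u, z
typing: ill-typed: non-function type T3 applied to an argument
ordered: ✗, the type mismatch rejects it
linear: ✗, not simply typable
affine: ✗, fails simple typing
relevant: ✗, a type mismatch blocks all five
unrestricted: ✗, the type mismatch rejects it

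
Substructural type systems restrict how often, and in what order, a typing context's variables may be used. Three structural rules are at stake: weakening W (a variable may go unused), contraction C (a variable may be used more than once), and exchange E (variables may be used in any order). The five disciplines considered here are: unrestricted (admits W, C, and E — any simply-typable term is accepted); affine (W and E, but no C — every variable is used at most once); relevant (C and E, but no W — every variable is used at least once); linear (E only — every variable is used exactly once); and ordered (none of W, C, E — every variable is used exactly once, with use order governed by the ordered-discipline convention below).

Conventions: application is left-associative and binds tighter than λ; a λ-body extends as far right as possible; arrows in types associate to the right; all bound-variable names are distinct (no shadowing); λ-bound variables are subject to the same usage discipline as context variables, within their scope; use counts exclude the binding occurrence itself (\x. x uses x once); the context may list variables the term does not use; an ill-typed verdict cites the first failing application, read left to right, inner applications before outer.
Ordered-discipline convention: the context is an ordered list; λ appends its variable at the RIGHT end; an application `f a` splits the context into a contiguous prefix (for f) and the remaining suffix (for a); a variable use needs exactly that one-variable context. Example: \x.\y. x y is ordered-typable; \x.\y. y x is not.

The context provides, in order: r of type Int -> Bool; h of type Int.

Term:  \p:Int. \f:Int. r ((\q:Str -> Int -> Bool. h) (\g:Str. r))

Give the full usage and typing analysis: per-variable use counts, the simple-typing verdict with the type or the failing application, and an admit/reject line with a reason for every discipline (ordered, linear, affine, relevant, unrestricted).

use counts: r: 2×; h: 1×; p [bound]: 0×; f [bound]: 0×; q [bound]: 0×; g [bound]: 0×
use order (left to right): r, h, r
typing: ✓ — Int -> Int -> Bool
ordered ✗ (uses contraction: r ×2; needs weakening: p, f, q, g unused)
linear ✗ (uses contraction: r ×2; needs weakening: p, f, q, g unused)
affine ✗ (uses contraction: r ×2)
relevant ✗ (needs weakening: p, f, q, g unused)
unrestricted ✓ (typability at Int -> Int -> Bool is all that's needed)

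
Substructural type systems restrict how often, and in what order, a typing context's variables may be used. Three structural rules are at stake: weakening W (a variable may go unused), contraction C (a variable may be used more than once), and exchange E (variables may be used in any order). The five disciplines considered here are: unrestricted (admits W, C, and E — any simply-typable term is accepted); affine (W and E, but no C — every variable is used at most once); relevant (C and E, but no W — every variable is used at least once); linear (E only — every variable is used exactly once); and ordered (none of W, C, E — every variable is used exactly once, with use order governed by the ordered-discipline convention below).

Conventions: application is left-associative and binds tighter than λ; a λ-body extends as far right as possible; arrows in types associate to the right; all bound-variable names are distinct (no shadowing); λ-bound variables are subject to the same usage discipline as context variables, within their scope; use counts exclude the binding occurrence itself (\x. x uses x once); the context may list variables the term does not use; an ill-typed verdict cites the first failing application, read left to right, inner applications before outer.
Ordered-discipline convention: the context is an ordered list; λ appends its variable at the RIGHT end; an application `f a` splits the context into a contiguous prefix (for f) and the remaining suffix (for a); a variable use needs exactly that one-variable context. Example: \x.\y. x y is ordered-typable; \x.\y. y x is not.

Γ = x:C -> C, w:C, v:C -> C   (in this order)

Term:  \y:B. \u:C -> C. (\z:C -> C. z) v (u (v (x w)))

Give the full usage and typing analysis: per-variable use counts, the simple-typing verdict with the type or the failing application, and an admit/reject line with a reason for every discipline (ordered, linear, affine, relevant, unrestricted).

usage: x ×1, w ×1, v ×2, y (bound) ×0, u (bound) ×1, z (bound) ×1
use order (left to right): z, v, u, v, x, w
typing: ✓ — B -> (C -> C) -> C
ordered: ✗, uses contraction: v ×2; y left unused
linear: ✗, uses contraction: v ×2; y left unused
affine: ✗, uses contraction: v ×2
relevant: ✗, y left unused
unrestricted: ✓, type-checks (B -> (C -> C) -> C) and nothing is barred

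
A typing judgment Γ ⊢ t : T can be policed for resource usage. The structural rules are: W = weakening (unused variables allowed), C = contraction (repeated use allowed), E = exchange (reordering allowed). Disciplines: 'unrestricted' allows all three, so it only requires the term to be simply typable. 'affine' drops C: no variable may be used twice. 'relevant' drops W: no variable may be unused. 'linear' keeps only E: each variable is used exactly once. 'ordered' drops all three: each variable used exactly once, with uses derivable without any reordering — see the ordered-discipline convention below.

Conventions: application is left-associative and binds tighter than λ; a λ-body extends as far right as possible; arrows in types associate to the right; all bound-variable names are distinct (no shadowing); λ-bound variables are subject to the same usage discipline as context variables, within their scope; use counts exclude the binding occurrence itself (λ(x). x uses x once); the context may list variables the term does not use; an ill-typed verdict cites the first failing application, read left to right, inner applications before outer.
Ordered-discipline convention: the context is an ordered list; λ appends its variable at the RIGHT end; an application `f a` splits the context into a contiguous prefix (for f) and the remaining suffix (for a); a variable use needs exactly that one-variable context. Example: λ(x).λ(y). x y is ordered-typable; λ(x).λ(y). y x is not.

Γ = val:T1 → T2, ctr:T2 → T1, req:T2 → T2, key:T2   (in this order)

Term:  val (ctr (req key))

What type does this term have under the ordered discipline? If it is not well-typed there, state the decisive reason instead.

term : T2
variable uses: val: 1; ctr: 1; req: 1; key: 1
use order (left to right): val, ctr, req, key
typing: well-typed at T2
summary: ordered ✓ | linear ✓ | affine ✓ | relevant ✓ | unrestricted ✓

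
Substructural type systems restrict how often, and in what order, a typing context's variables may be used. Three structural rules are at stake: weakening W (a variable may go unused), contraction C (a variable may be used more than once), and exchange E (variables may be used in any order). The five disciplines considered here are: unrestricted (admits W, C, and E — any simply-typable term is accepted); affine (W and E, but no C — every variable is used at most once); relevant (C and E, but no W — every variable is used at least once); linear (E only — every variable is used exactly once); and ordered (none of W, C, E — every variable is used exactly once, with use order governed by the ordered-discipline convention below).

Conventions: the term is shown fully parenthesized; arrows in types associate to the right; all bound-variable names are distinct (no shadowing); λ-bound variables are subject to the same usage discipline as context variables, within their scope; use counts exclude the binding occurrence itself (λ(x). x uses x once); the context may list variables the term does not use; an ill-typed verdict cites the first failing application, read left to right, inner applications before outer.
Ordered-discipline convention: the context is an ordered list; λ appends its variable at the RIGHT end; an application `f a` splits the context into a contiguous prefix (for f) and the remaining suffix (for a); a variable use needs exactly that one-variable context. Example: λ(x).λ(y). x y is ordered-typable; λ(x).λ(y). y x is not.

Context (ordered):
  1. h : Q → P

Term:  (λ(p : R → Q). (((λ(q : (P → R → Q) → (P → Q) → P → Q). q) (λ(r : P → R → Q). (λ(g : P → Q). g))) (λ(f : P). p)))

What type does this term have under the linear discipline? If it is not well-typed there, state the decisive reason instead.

not well-typed under linear — h, r, f never used (weakening)
variable uses: h: 0×, p [bound]: 1×, q [bound]: 1×, r [bound]: 0×, g [bound]: 1×, f [bound]: 0×
left-to-right use order: q, g, p
typing: well-typed — term : (R → Q) → (P → Q) → P → Q
across the five disciplines: ordered ✗ · linear ✗ · affine ✓ · relevant ✗ · unrestricted ✓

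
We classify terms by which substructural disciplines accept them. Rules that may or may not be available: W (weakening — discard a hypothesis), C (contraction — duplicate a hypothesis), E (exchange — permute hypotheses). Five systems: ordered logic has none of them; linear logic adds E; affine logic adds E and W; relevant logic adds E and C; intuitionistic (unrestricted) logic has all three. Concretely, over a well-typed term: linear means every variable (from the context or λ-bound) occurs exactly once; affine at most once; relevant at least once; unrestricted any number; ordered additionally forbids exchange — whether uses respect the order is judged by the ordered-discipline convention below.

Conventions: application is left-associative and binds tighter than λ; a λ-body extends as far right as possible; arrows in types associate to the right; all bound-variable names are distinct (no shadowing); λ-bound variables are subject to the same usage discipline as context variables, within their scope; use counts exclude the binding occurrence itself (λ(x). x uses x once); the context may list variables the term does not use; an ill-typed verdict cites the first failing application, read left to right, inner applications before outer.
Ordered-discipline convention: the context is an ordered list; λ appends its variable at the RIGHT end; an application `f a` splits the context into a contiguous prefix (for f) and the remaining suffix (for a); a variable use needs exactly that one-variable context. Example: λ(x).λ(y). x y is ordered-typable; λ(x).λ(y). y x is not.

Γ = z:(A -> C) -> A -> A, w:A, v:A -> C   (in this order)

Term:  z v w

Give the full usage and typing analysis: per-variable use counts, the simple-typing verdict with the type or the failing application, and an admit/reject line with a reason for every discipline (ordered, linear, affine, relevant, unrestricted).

usage: z: 1; w: 1; v: 1
left-to-right use order: z, v, w
typing: ✓ — A
ordered ✗ (use order z, v, w needs exchange)
linear ✓ (z, w, v: one use apiece)
affine ✓ (none of z, w, v used more than once)
relevant ✓ (at least one use each (z, w, v))
unrestricted ✓ (simply typable at A; W, C, E all held)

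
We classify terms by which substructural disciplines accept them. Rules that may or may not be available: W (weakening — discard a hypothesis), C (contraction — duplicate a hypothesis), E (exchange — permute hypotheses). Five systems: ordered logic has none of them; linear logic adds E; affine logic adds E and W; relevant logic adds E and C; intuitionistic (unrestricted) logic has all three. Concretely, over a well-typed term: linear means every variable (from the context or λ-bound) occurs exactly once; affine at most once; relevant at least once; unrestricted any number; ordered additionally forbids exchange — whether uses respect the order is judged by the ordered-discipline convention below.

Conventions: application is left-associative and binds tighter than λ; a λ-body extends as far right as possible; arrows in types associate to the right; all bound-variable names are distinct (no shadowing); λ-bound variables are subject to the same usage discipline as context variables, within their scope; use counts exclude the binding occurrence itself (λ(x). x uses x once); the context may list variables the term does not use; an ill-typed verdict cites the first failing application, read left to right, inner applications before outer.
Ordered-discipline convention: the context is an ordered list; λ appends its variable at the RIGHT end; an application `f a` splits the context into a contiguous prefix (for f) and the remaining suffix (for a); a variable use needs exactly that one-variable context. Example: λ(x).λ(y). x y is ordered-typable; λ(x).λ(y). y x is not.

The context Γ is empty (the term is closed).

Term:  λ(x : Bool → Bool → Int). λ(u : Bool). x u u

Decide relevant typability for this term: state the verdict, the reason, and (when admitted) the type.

yes — none of x, u goes unused; term : (Bool → Bool → Int) → Bool → Int
use counts: x [bound]: 1, u [bound]: 2
order of uses: x, u, u
typing: the term checks, with type (Bool → Bool → Int) → Bool → Int
across the five disciplines: ordered ✗, linear ✗, affine ✗, relevant ✓, unrestricted ✓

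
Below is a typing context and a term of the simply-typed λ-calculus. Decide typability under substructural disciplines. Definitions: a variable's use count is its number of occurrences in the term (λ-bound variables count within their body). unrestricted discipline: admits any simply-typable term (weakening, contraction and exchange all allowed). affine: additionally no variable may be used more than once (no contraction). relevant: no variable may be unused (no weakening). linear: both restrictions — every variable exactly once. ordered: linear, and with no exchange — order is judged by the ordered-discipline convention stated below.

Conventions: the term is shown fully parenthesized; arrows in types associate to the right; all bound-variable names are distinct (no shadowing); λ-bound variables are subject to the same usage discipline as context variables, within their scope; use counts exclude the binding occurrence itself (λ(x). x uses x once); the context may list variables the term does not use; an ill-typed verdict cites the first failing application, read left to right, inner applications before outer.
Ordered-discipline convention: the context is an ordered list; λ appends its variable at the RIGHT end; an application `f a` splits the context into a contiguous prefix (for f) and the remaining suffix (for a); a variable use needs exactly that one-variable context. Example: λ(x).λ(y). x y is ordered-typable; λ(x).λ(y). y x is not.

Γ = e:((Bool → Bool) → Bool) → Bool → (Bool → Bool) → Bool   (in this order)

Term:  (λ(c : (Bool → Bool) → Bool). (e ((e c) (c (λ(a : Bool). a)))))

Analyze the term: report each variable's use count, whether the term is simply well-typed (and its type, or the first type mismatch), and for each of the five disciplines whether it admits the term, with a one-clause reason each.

variable uses: e: 2, c (λ-bound): 2, a (λ-bound): 1
order of uses: e, e, c, c, a
typing: well-typed at ((Bool → Bool) → Bool) → Bool → (Bool → Bool) → Bool
ordered: ✗, e ×2, c ×2 used more than once (contraction)
linear: ✗, e ×2, c ×2 used more than once (contraction)
affine: ✗, e ×2, c ×2 used more than once (contraction)
relevant: ✓, at least one use each (e, c, a)
unrestricted: ✓, type-checks (((Bool → Bool) → Bool) → Bool → (Bool → Bool) → Bool) and nothing is barred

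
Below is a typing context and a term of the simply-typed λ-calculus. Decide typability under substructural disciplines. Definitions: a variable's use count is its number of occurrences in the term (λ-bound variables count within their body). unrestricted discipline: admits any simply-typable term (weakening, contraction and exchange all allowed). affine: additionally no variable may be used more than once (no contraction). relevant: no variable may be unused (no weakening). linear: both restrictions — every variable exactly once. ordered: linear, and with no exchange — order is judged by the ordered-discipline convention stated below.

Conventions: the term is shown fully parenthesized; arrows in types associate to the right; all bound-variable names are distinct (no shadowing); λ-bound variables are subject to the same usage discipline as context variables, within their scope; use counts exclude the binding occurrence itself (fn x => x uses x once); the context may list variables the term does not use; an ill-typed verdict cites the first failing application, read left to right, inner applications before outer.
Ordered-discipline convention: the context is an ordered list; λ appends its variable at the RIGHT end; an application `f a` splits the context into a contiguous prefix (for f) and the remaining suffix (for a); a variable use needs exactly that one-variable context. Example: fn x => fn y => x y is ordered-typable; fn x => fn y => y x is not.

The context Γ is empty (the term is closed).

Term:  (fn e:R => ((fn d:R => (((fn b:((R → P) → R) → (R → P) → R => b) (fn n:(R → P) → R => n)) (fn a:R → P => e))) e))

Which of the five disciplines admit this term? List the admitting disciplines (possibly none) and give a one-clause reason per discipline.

accepted by: unrestricted
counts: e (λ-bound) ×2, d (λ-bound) ×0, b (λ-bound) ×1, n (λ-bound) ×1, a (λ-bound) ×0
order of uses: b, n, e, e
typing: well-typed — term : R → (R → P) → R
ordered: ✗, needs contraction — e ×2; d, a left unused
linear: ✗, needs contraction — e ×2; d, a left unused
affine: ✗, needs contraction — e ×2
relevant: ✗, d, a left unused
unrestricted: ✓, simply typable at R → (R → P) → R; W, C, E all held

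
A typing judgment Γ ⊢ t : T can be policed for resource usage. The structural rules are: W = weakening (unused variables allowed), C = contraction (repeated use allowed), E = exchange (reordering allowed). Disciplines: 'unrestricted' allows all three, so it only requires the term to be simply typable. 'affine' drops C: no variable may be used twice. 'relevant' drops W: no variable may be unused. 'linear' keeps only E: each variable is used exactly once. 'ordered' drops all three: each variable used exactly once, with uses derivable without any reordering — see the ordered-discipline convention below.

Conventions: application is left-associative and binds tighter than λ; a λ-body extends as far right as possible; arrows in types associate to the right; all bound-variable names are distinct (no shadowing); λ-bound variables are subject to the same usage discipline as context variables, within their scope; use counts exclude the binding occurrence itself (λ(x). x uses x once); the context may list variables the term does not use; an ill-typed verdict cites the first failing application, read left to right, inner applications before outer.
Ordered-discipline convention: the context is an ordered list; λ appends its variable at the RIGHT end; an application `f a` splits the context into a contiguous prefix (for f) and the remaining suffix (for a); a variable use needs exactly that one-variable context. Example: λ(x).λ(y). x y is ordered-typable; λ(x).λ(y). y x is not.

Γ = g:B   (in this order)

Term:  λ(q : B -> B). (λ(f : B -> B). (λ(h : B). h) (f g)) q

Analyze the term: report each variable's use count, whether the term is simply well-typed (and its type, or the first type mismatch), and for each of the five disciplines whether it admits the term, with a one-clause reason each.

usage: g: 1×, q (bound): 1×, f (bound): 1×, h (bound): 1×
use order (left to right): h, f, g, q
typing: ✓ — (B -> B) -> B
ordered: ✗ — use order h, f, g, q needs exchange
linear: ✓ — g, q, f, h: one use apiece
affine: ✓ — at most one use each (g, q, f, h)
relevant: ✓ — at least one use each (g, q, f, h)
unrestricted: ✓ — type-checks ((B -> B) -> B) and nothing is barred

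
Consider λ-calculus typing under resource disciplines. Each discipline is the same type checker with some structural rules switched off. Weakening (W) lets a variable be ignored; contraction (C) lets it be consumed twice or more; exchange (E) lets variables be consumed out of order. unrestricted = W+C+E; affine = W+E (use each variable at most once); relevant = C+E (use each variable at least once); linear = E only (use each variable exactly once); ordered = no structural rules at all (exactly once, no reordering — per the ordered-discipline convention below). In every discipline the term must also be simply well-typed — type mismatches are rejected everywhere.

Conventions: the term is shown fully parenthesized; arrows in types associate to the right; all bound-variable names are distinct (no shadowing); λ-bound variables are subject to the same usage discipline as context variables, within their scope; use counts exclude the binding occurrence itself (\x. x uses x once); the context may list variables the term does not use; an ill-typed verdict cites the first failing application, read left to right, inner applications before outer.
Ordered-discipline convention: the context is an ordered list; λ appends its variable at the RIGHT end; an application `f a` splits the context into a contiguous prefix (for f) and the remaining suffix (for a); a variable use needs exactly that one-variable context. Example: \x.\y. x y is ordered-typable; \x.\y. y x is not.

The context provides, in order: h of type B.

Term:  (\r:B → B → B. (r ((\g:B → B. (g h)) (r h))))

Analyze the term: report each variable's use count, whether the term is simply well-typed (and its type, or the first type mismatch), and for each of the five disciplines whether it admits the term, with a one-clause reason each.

variable uses: h: 2×; r (λ-bound): 2×; g (λ-bound): 1×
order of uses: r, g, h, r, h
typing: ✓ — (B → B → B) → B → B
ordered: ✗, repeated use of h ×2, r ×2
linear: ✗, repeated use of h ×2, r ×2
affine: ✗, repeated use of h ×2, r ×2
relevant: ✓, h, r, g: all used, weakening unneeded
unrestricted: ✓, simply typable at (B → B → B) → B → B; W, C, E all held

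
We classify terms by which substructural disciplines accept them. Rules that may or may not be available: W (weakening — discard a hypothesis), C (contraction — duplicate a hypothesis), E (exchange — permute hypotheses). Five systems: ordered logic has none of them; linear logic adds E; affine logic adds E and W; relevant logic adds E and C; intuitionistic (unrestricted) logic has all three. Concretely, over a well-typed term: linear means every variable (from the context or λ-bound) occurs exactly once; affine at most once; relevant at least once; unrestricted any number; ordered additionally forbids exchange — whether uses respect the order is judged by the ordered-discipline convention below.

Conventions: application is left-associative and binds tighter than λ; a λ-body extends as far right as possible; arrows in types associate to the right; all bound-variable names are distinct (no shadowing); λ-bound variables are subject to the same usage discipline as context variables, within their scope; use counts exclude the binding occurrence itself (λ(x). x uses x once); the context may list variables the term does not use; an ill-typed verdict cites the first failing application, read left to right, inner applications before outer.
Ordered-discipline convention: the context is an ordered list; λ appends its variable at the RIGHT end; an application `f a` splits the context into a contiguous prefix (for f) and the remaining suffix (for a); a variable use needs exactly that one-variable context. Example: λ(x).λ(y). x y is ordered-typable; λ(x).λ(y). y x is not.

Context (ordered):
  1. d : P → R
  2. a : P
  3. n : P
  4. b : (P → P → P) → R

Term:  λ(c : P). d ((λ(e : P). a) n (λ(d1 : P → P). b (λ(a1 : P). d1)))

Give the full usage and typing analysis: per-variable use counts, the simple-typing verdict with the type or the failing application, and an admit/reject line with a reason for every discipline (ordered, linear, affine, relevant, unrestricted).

usage: d: 1, a: 1, n: 1, b: 1, c [bound]: 0, e [bound]: 0, d1 [bound]: 1, a1 [bound]: 0
order of uses: d, a, n, b, d1
typing: ill-typed: applying a non-function (P)
ordered: ✗ — a type mismatch blocks all five
linear: ✗ — the type mismatch rejects it
affine: ✗ — not simply typable
relevant: ✗ — fails simple typing
unrestricted: ✗ — a type mismatch blocks all five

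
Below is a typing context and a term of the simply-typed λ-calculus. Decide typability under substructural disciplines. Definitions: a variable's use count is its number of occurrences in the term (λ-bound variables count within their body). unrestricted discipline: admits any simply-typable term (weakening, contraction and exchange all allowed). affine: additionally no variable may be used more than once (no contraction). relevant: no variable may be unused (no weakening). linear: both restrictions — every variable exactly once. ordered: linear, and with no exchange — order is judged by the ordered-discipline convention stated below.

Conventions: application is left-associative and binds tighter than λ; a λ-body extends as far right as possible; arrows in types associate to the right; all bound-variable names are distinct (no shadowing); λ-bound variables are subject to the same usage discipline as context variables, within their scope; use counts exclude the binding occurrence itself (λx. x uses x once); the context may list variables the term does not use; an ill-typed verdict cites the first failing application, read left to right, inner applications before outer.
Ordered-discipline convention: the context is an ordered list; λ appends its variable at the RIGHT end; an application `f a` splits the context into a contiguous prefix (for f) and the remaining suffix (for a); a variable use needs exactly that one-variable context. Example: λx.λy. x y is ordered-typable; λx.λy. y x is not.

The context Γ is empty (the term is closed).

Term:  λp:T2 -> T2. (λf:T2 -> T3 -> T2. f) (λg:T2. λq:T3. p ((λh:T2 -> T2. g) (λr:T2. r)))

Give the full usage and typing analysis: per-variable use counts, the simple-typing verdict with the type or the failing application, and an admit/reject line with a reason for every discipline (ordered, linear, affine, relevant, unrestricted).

use counts: p (λ-bound)=1, f (λ-bound)=1, g (λ-bound)=1, q (λ-bound)=0, h (λ-bound)=0, r (λ-bound)=1
order of uses: f, p, g, r
typing: well-typed at (T2 -> T2) -> T2 -> T3 -> T2
ordered: ✗, q, h never used (weakening)
linear: ✗, q, h never used (weakening)
affine: ✓, none of p, f, g, q, h, r used more than once
relevant: ✗, q, h never used (weakening)
unrestricted: ✓, type-checks ((T2 -> T2) -> T2 -> T3 -> T2) and nothing is barred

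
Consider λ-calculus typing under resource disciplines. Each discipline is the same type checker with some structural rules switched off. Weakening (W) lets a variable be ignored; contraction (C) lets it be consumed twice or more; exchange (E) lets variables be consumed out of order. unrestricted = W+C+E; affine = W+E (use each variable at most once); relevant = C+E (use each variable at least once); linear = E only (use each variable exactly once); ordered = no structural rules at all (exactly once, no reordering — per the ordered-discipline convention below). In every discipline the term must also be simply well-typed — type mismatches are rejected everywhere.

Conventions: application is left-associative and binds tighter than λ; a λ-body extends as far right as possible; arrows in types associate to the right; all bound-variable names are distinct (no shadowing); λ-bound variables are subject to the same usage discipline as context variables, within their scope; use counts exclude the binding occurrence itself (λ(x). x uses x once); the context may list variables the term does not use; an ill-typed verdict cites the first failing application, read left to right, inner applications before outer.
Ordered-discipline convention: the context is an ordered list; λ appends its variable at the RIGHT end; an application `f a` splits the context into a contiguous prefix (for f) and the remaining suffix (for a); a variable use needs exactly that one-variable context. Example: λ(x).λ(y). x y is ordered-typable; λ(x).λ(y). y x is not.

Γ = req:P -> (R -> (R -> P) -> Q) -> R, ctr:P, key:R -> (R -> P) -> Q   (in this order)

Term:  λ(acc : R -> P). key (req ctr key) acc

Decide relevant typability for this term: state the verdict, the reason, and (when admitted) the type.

yes — every one of req, ctr, key, acc appears; term : (R -> P) -> Q
variable uses: req: 1, ctr: 1, key: 2, acc (bound): 1
uses in reading order: key, req, ctr, key, acc
typing: well-typed at (R -> P) -> Q
all disciplines: ordered ✗, linear ✗, affine ✗, relevant ✓, unrestricted ✓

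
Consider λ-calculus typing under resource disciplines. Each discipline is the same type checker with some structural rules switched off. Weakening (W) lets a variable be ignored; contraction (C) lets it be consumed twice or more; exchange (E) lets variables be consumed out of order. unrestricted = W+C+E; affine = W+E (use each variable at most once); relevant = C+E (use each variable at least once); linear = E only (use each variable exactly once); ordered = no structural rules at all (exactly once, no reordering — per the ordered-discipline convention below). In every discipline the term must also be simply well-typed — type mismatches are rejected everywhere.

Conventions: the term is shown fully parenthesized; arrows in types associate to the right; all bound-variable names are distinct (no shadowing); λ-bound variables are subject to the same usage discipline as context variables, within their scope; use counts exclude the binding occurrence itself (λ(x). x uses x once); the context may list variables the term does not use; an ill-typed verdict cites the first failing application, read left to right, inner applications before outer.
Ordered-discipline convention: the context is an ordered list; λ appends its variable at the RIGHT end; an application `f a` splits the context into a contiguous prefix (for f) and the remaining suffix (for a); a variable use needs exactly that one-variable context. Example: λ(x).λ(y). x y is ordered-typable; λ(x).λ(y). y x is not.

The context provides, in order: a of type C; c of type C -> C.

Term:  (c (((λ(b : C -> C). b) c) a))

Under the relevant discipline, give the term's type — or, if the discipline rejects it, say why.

term : C
counts: a ×1, c ×2, b [bound] ×1
uses in reading order: c, b, c, a
typing: the term checks, with type C
all disciplines: ordered ✗; linear ✗; affine ✗; relevant ✓; unrestricted ✓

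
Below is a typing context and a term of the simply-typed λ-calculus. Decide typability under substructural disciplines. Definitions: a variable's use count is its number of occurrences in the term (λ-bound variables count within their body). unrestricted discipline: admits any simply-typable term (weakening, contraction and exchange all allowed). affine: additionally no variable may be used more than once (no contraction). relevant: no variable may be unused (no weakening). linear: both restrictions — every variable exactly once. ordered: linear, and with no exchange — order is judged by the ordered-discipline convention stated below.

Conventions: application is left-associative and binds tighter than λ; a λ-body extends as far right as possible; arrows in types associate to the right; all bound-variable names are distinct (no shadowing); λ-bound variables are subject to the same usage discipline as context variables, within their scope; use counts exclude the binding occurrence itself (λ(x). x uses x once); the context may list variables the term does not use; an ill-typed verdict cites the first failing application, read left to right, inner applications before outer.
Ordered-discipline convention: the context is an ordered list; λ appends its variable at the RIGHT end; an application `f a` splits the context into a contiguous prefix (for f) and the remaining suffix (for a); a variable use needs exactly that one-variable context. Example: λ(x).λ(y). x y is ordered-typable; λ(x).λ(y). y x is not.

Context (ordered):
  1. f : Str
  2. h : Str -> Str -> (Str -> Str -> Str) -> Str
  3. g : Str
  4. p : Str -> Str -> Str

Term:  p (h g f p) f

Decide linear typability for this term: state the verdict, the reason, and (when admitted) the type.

no — f ×2, p ×2 used more than once (contraction)
counts: f: 2, h: 1, g: 1, p: 2
uses in reading order: p, h, g, f, p, f
typing: well-typed at Str
across the five disciplines: ordered ✗; linear ✗; affine ✗; relevant ✓; unrestricted ✓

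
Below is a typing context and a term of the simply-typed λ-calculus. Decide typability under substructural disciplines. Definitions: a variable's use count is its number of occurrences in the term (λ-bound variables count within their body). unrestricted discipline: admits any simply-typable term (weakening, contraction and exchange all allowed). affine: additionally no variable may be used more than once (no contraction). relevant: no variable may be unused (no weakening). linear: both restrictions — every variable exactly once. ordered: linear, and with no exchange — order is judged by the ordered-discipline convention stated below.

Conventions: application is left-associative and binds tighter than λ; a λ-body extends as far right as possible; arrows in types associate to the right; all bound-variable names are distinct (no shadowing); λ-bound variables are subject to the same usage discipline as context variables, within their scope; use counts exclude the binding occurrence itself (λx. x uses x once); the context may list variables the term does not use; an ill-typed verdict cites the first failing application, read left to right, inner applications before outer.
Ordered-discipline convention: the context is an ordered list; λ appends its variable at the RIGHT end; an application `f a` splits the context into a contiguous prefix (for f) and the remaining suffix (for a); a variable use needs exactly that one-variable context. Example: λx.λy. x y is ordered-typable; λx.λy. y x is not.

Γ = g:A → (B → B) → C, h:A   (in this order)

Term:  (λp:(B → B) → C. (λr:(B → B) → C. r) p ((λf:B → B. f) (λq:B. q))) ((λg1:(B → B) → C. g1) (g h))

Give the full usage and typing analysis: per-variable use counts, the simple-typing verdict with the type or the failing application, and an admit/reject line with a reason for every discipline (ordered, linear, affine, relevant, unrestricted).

counts: g: 1×, h: 1×, p (λ-bound): 1×, r (λ-bound): 1×, f (λ-bound): 1×, q (λ-bound): 1×, g1 (λ-bound): 1×
uses in reading order: r, p, f, q, g1, g, h
typing: ✓ — C
ordered: ✓, single-use (g, h, p, r, f, q, g1), ordered derivation ok
linear: ✓, exactly-once usage across g, h, p, r, f, q, g1
affine: ✓, at most one use each (g, h, p, r, f, q, g1)
relevant: ✓, at least one use each (g, h, p, r, f, q, g1)
unrestricted: ✓, typability at C is all that's needed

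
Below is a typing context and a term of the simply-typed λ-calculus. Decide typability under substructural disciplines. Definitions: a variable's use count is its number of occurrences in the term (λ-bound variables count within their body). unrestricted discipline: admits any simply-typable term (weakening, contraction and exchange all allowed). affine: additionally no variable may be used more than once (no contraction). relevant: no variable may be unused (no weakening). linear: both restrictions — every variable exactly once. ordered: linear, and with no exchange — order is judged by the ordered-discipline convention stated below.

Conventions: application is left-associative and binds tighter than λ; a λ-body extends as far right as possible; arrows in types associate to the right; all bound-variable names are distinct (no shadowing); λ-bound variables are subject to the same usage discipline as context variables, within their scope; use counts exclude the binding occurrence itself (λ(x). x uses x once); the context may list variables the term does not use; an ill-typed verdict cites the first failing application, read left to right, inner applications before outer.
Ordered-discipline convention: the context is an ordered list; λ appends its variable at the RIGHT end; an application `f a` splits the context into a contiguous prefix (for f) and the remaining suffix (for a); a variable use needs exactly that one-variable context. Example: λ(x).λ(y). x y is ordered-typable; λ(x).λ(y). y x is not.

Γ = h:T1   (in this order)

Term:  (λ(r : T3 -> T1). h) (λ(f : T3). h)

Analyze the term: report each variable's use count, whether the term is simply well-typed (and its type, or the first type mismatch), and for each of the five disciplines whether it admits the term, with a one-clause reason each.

usage: h: 2; r (bound): 0; f (bound): 0
use order (left to right): h, h
typing: well-typed at T1
ordered: ✗ — repeated use of h ×2; r, f left unused
linear: ✗ — repeated use of h ×2; r, f left unused
affine: ✗ — repeated use of h ×2
relevant: ✗ — r, f left unused
unrestricted: ✓ — typability at T1 is all that's needed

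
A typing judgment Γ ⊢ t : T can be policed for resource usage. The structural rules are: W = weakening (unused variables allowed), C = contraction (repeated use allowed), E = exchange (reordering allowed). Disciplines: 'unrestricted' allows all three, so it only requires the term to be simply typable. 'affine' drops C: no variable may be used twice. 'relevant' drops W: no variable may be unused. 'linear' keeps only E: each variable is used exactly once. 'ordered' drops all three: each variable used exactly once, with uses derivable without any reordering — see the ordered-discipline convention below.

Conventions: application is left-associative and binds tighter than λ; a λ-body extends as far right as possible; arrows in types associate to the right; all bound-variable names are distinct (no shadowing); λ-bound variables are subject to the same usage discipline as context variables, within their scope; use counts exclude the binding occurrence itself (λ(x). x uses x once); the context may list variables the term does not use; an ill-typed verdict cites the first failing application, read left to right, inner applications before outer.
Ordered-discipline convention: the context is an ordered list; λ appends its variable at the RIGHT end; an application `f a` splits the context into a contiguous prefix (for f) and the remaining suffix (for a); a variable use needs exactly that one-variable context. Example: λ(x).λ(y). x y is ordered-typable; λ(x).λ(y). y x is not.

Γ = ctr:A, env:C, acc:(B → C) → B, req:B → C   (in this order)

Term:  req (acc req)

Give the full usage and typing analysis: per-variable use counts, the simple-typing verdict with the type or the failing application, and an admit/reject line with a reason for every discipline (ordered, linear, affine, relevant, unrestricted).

variable uses: ctr ×0; env ×0; acc ×1; req ×2
use order (left to right): req, acc, req
typing: ✓ — C
ordered: ✗ — uses contraction: req ×2; unused: ctr, env — weakening required
linear: ✗ — uses contraction: req ×2; unused: ctr, env — weakening required
affine: ✗ — uses contraction: req ×2
relevant: ✗ — unused: ctr, env — weakening required
unrestricted: ✓ — type-checks (C) and nothing is barred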